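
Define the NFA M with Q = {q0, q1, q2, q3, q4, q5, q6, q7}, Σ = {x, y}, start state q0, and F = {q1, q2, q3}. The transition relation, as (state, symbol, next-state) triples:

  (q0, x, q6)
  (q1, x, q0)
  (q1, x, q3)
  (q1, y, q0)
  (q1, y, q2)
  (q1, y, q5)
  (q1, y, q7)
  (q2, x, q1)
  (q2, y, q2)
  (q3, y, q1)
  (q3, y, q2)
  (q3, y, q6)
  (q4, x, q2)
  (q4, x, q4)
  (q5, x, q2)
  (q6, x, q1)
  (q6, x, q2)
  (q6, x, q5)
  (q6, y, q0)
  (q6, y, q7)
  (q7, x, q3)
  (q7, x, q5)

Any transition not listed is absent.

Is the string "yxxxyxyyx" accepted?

Start in {q0}.
Read 'y': q0→∅; now ∅.
The set is empty and remains empty for the remaining 8 symbols.
The final set ∅ contains no accepting state.

No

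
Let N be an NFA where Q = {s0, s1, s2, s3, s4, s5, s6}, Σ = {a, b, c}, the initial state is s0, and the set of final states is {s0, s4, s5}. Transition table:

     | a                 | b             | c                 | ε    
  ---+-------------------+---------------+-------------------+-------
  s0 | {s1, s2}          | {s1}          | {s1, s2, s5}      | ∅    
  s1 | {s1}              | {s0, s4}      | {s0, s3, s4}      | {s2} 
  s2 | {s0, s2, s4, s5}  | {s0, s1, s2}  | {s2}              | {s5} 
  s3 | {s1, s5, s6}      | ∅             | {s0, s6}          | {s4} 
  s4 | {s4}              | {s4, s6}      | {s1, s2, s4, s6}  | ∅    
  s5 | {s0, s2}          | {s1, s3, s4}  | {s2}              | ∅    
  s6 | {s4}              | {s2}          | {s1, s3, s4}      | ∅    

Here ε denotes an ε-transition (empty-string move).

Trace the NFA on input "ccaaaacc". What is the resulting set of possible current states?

{s0, s1, s2, s3, s4, s5, s6}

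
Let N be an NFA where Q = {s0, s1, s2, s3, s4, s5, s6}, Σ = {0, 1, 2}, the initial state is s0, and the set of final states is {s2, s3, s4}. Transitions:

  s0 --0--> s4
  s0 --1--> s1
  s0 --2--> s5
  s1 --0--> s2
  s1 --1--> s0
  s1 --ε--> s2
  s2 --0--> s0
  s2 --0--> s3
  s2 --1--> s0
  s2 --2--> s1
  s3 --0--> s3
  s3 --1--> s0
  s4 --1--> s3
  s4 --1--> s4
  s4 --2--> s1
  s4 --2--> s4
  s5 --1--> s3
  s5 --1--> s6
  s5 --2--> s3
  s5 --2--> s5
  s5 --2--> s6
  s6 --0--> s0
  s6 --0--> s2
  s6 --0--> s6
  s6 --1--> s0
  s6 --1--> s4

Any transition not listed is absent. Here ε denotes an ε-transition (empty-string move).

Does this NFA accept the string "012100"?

Yes

Start in {s0}.
Read '0': s0→{s4}; now {s4}.
Read '1': s4→{s3, s4}; now {s3, s4}.
Read '2': s3→∅, s4→{s1, s4}; union {s1, s4}; ε-closure = {s1, s2, s4}.
Read '1': s1→{s0}, s2→{s0}, s4→{s3, s4}; now {s0, s3, s4}.
Read '0': s0→{s4}, s3→{s3}, s4→∅; now {s3, s4}.
Read '0': s3→{s3}, s4→∅; now {s3}.
The final set {s3} contains the accepting state s3.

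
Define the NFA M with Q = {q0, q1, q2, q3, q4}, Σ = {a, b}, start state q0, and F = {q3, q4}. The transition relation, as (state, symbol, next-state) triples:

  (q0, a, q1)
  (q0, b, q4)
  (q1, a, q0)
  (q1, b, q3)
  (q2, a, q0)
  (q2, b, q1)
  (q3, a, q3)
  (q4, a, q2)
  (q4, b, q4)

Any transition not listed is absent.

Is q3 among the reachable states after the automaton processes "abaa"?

Yes

Start in {q0}.
Read 'a': {q0} → {q1}.
Read 'b': {q1} → {q3}.
Read 'a': {q3} → {q3}.
Read 'a': {q3} → {q3}.
State q3 is in {q3}.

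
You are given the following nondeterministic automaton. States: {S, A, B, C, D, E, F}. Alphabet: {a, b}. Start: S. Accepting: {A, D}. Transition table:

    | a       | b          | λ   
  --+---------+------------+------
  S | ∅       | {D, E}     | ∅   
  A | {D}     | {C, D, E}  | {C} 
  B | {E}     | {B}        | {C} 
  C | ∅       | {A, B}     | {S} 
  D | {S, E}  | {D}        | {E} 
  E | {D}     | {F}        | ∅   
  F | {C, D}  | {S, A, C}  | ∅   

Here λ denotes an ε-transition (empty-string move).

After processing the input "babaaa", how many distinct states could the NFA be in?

Start in {S}.
Read 'b': {S} → {D, E}.
Read 'a': {D, E} → {S, D, E}.
Read 'b': {S, D, E} → {D, E, F}.
Read 'a': {D, E, F} → {S, C, D, E}.
Read 'a': {S, C, D, E} → {S, D, E}.
Read 'a': {S, D, E} → {S, D, E}.
That set has 3 states.

3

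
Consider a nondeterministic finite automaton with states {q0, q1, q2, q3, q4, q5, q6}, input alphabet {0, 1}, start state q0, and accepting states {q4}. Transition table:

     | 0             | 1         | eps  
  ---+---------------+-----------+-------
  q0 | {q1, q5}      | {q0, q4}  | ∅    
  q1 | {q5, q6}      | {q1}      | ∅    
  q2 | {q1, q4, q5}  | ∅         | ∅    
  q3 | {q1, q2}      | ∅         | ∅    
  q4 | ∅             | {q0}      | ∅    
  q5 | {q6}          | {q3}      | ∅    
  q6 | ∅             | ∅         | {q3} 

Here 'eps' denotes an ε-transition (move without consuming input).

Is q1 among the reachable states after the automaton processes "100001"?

Yes

Start in {q0}.
Read '1': q0→{q0, q4}; now {q0, q4}.
Read '0': q0→{q1, q5}, q4→∅; now {q1, q5}.
Read '0': q1→{q5, q6}, q5→{q6}; union {q5, q6}; ε-closure = {q3, q5, q6}.
Read '0': q3→{q1, q2}, q5→{q6}, q6→∅; union {q1, q2, q6}; ε-closure = {q1, q2, q3, q6}.
Read '0': q1→{q5, q6}, q2→{q1, q4, q5}, q3→{q1, q2}, q6→∅; union {q1, q2, q4, q5, q6}; ε-closure = {q1, q2, q3, q4, q5, q6}.
Read '1': q1→{q1}, q2→∅, q3→∅, q4→{q0}, q5→{q3}, q6→∅; now {q0, q1, q3}.
State q1 is in {q0, q1, q3}.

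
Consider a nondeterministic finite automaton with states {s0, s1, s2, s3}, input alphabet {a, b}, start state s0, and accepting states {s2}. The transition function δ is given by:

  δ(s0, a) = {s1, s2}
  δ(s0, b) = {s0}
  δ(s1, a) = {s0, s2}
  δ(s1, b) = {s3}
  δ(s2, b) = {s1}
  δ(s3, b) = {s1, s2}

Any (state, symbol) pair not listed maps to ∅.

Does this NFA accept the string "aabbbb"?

No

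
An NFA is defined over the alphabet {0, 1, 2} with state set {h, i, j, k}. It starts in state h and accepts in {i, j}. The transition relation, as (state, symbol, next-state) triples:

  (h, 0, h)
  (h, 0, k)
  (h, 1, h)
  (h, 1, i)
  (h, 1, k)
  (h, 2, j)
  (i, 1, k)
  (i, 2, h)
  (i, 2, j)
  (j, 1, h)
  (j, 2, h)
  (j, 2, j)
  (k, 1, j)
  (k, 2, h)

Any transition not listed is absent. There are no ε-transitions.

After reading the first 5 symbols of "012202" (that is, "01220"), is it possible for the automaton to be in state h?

Start in {h}.
Read '0': {h} → {h, k}.
Read '1': {h, k} → {h, i, j, k}.
Read '2': {h, i, j, k} → {h, j}.
Read '2': {h, j} → {h, j}.
Read '0': {h, j} → {h, k}.
State h is in {h, k}.

Yes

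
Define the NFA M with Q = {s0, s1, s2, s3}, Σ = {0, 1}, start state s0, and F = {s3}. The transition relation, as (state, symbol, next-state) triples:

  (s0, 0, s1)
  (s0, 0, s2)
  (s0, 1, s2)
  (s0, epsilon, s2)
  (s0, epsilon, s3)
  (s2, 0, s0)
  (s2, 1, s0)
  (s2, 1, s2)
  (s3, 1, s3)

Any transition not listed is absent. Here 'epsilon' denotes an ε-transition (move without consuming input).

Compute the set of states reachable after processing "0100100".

Start: ε-closure({s0}) = {s0, s2, s3}.
Read '0': s0→{s1, s2}, s2→{s0}, s3→∅; union {s0, s1, s2}; ε-closure = {s0, s1, s2, s3}.
Read '1': s0→{s2}, s1→∅, s2→{s0, s2}, s3→{s3}; now {s0, s2, s3}.
Read '0': s0→{s1, s2}, s2→{s0}, s3→∅; union {s0, s1, s2}; ε-closure = {s0, s1, s2, s3}.
Read '0': s0→{s1, s2}, s1→∅, s2→{s0}, s3→∅; union {s0, s1, s2}; ε-closure = {s0, s1, s2, s3}.
Read '1': s0→{s2}, s1→∅, s2→{s0, s2}, s3→{s3}; now {s0, s2, s3}.
Read '0': s0→{s1, s2}, s2→{s0}, s3→∅; union {s0, s1, s2}; ε-closure = {s0, s1, s2, s3}.
Read '0': s0→{s1, s2}, s1→∅, s2→{s0}, s3→∅; union {s0, s1, s2}; ε-closure = {s0, s1, s2, s3}.

{s0, s1, s2, s3}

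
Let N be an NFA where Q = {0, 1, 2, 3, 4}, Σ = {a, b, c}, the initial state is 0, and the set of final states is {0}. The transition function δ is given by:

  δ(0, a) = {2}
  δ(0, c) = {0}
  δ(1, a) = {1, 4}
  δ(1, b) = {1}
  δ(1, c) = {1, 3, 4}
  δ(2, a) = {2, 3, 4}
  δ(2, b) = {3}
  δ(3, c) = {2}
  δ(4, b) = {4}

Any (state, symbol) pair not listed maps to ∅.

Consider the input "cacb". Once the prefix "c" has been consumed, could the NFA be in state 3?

Start in {0}.
Read 'c': 0→{0}; now {0}.
State 3 is not in {0}.

No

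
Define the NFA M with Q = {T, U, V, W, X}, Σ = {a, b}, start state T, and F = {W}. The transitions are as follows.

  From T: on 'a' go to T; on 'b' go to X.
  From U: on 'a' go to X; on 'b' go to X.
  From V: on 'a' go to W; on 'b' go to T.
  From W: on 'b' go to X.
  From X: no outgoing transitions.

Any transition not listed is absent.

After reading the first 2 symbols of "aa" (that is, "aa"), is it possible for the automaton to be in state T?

Start in {T}.
Read 'a': T→{T}; now {T}.
Read 'a': T→{T}; now {T}.
State T is in {T}.

Yes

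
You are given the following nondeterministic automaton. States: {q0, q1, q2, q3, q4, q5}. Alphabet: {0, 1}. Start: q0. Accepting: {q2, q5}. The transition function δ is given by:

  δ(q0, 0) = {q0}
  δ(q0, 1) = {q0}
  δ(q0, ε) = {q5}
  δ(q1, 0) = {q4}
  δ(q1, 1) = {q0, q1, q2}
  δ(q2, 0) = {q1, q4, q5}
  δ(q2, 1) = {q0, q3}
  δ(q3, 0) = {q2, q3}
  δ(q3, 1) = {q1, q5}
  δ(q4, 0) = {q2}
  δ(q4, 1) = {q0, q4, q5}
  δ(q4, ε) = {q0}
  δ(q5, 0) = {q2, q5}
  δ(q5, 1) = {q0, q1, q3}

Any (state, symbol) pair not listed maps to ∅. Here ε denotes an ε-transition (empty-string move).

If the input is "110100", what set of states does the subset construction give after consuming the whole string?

{q0, q1, q2, q3, q4, q5}

Start: ε-closure({q0}) = {q0, q5}.
Read '1': {q0, q5} → {q0, q1, q3, q5}.
Read '1': {q0, q1, q3, q5} → {q0, q1, q2, q3, q5}.
Read '0': {q0, q1, q2, q3, q5} → {q0, q1, q2, q3, q4, q5}.
Read '1': {q0, q1, q2, q3, q4, q5} → {q0, q1, q2, q3, q4, q5}.
Read '0': {q0, q1, q2, q3, q4, q5} → {q0, q1, q2, q3, q4, q5}.
Read '0': {q0, q1, q2, q3, q4, q5} → {q0, q1, q2, q3, q4, q5}.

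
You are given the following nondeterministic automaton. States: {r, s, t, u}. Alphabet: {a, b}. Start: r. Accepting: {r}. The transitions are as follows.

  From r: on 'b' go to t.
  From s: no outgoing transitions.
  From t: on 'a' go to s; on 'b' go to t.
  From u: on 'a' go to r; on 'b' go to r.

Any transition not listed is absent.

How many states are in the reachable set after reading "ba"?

1

Start in {r}.
Read 'b': r→{t}; now {t}.
Read 'a': t→{s}; now {s}.
That set has 1 state.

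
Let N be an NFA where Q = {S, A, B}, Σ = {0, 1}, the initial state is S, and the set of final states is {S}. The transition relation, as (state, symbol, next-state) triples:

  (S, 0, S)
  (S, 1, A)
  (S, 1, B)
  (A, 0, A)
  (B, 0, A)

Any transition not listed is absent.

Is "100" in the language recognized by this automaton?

No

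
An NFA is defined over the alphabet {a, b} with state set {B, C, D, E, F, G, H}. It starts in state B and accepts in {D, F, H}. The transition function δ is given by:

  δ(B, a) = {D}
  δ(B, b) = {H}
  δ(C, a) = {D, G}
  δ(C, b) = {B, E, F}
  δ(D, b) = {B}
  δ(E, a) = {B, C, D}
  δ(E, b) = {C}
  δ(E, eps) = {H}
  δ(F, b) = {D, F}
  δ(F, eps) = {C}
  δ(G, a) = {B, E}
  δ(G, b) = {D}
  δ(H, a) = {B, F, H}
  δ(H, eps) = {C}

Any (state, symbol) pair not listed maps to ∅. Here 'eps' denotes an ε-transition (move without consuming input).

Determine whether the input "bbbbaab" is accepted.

Yes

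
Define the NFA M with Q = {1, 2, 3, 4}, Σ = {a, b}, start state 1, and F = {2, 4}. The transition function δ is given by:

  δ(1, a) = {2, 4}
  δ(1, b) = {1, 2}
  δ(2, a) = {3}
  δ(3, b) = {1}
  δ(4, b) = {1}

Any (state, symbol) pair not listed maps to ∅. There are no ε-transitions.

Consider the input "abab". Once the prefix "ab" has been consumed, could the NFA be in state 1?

Yes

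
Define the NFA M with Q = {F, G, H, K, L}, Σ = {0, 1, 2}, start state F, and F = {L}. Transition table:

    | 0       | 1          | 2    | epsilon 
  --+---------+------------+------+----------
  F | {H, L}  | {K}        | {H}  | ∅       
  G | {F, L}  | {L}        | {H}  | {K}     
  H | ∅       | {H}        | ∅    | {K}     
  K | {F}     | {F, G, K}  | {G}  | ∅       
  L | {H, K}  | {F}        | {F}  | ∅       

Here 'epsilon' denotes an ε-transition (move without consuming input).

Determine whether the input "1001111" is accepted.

Yes

Start in {F}.
Read '1': F→{K}; now {K}.
Read '0': K→{F}; now {F}.
Read '0': F→{H, L}; union {H, L}; ε-closure = {H, K, L}.
Read '1': H→{H}, K→{F, G, K}, L→{F}; now {F, G, H, K}.
Read '1': F→{K}, G→{L}, H→{H}, K→{F, G, K}; now {F, G, H, K, L}.
Read '1': F→{K}, G→{L}, H→{H}, K→{F, G, K}, L→{F}; now {F, G, H, K, L}.
Read '1': F→{K}, G→{L}, H→{H}, K→{F, G, K}, L→{F}; now {F, G, H, K, L}.
The final set {F, G, H, K, L} contains the accepting state L.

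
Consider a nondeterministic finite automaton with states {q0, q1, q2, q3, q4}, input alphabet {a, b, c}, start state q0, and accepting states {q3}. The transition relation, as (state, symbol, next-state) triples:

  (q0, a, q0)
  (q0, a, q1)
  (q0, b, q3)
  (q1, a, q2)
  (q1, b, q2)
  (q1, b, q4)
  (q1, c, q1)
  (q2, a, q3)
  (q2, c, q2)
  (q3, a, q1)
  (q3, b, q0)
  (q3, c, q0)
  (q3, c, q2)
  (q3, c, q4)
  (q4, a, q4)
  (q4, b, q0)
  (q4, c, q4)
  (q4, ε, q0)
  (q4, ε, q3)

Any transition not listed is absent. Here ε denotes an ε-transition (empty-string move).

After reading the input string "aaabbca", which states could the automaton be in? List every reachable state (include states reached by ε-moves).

Start in {q0}.
Read 'a': q0→{q0, q1}; now {q0, q1}.
Read 'a': q0→{q0, q1}, q1→{q2}; now {q0, q1, q2}.
Read 'a': q0→{q0, q1}, q1→{q2}, q2→{q3}; now {q0, q1, q2, q3}.
Read 'b': q0→{q3}, q1→{q2, q4}, q2→∅, q3→{q0}; now {q0, q2, q3, q4}.
Read 'b': q0→{q3}, q2→∅, q3→{q0}, q4→{q0}; now {q0, q3}.
Read 'c': q0→∅, q3→{q0, q2, q4}; union {q0, q2, q4}; ε-closure = {q0, q2, q3, q4}.
Read 'a': q0→{q0, q1}, q2→{q3}, q3→{q1}, q4→{q4}; now {q0, q1, q3, q4}.

{q0, q1, q3, q4}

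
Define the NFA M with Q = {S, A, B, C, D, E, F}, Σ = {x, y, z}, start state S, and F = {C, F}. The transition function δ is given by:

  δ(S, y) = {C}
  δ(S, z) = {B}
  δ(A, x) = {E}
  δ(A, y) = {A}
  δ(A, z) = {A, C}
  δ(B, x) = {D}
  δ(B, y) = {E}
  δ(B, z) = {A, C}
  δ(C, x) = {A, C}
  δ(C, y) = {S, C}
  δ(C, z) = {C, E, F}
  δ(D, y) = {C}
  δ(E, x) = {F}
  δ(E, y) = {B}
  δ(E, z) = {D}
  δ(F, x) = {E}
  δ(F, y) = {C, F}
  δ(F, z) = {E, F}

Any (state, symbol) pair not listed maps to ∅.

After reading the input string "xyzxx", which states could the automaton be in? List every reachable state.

Start in {S}.
Read 'x': {S} → ∅.
The set is empty and remains empty for the remaining 4 symbols.

∅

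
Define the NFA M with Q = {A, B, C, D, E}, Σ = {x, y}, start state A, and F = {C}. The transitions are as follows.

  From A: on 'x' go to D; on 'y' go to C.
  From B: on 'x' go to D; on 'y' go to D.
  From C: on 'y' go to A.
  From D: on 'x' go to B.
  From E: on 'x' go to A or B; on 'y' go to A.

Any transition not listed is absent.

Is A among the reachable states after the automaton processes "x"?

No

Start in {A}.
Read 'x': A→{D}; now {D}.
State A is not in {D}.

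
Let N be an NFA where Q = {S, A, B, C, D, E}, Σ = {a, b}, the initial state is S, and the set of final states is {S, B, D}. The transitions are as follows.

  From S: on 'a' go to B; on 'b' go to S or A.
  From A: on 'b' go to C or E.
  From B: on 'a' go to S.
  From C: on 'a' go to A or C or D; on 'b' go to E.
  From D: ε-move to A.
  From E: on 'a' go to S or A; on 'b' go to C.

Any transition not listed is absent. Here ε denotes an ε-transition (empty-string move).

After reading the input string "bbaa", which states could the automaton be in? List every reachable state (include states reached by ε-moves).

{S, A, B, C, D}

Start in {S}.
Read 'b': {S} → {S, A}.
Read 'b': {S, A} → {S, A, C, E}.
Read 'a': {S, A, C, E} → {S, A, B, C, D}.
Read 'a': {S, A, B, C, D} → {S, A, B, C, D}.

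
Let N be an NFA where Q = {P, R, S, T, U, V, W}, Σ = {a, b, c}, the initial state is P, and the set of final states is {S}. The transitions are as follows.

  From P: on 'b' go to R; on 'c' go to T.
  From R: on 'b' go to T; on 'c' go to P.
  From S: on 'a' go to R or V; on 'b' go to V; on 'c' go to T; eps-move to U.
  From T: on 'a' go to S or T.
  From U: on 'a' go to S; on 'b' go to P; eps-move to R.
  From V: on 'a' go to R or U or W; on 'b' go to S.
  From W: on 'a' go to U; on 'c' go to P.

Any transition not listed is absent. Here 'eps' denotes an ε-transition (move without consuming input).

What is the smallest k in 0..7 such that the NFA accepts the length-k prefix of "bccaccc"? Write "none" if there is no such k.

4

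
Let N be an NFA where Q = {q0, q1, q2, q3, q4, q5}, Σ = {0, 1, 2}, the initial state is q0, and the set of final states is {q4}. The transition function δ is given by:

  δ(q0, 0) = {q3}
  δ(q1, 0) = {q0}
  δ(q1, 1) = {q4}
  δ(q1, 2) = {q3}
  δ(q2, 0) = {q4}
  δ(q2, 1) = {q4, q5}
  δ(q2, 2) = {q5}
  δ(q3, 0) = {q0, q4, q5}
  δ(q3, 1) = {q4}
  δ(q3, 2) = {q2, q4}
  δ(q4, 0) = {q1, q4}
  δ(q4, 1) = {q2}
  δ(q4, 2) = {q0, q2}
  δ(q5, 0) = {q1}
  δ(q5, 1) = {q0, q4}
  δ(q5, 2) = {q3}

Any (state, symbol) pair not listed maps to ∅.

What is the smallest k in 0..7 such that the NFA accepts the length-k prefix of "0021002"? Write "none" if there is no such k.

2

Start in {q0}.
Read '0': {q0} → {q3}.
Read '0': {q3} → {q0, q4, q5}.
None of the earlier sets intersect F, but {q0, q4, q5} does.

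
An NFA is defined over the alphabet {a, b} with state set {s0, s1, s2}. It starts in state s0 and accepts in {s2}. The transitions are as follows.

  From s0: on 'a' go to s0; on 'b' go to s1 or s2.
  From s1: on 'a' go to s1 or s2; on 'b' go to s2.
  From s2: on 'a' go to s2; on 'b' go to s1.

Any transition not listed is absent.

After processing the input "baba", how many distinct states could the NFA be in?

2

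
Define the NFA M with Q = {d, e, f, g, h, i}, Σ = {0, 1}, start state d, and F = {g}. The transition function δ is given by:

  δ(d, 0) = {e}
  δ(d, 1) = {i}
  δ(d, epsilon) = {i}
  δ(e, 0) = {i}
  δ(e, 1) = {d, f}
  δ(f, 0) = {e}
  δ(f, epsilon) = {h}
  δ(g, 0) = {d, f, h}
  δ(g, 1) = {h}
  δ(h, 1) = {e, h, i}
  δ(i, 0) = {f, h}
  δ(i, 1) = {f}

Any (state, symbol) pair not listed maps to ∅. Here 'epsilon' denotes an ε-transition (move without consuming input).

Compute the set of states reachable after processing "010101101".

{d, e, f, h, i}

Start: ε-closure({d}) = {d, i}.
Read '0': d→{e}, i→{f, h}; now {e, f, h}.
Read '1': e→{d, f}, f→∅, h→{e, h, i}; now {d, e, f, h, i}.
Read '0': d→{e}, e→{i}, f→{e}, h→∅, i→{f, h}; now {e, f, h, i}.
Read '1': e→{d, f}, f→∅, h→{e, h, i}, i→{f}; now {d, e, f, h, i}.
Read '0': d→{e}, e→{i}, f→{e}, h→∅, i→{f, h}; now {e, f, h, i}.
Read '1': e→{d, f}, f→∅, h→{e, h, i}, i→{f}; now {d, e, f, h, i}.
Read '1': d→{i}, e→{d, f}, f→∅, h→{e, h, i}, i→{f}; now {d, e, f, h, i}.
Read '0': d→{e}, e→{i}, f→{e}, h→∅, i→{f, h}; now {e, f, h, i}.
Read '1': e→{d, f}, f→∅, h→{e, h, i}, i→{f}; now {d, e, f, h, i}.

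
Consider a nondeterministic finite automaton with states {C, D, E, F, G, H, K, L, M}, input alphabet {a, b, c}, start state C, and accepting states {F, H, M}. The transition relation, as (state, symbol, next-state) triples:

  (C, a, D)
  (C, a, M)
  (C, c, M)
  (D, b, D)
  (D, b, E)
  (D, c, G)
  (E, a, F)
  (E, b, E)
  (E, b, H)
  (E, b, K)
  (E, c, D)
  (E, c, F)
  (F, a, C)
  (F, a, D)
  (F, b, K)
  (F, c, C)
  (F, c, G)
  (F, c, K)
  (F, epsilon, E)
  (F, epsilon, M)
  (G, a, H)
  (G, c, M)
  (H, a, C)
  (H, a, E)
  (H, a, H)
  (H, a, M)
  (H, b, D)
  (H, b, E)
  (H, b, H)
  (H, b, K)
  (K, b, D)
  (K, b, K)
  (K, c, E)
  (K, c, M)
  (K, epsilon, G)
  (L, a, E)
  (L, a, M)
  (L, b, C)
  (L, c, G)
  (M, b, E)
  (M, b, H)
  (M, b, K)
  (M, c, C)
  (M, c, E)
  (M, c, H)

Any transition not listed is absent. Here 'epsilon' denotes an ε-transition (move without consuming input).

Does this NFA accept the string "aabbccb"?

No

Start in {C}.
Read 'a': C→{D, M}; now {D, M}.
Read 'a': D→∅, M→∅; now ∅.
The set is empty and remains empty for the remaining 5 symbols.
The final set ∅ contains no accepting state.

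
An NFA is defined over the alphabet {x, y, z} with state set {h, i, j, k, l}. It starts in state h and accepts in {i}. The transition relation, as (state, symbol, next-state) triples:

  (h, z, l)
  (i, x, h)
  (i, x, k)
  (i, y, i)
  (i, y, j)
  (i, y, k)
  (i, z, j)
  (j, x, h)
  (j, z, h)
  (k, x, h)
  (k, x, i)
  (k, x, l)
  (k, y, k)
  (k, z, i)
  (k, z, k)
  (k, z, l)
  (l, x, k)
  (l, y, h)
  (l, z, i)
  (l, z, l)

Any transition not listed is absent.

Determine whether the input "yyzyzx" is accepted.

No

Start in {h}.
Read 'y': h→∅; now ∅.
The set is empty and remains empty for the remaining 5 symbols.
The final set ∅ contains no accepting state.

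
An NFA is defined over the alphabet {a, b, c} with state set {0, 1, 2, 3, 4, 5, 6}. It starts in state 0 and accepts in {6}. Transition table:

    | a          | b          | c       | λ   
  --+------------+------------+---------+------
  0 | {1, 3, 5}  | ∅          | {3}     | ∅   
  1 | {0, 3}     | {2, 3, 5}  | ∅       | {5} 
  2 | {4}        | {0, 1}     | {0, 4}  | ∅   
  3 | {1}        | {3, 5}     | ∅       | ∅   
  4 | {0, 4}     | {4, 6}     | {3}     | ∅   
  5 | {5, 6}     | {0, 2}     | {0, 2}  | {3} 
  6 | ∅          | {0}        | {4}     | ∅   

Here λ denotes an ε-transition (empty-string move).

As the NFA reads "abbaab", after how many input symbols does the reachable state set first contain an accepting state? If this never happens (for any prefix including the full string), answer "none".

Start in {0}.
Read 'a': 0→{1, 3, 5}; now {1, 3, 5}.
Read 'b': 1→{2, 3, 5}, 3→{3, 5}, 5→{0, 2}; now {0, 2, 3, 5}.
Read 'b': 0→∅, 2→{0, 1}, 3→{3, 5}, 5→{0, 2}; now {0, 1, 2, 3, 5}.
Read 'a': 0→{1, 3, 5}, 1→{0, 3}, 2→{4}, 3→{1}, 5→{5, 6}; now {0, 1, 3, 4, 5, 6}.
None of the earlier sets intersect F, but {0, 1, 3, 4, 5, 6} does.

4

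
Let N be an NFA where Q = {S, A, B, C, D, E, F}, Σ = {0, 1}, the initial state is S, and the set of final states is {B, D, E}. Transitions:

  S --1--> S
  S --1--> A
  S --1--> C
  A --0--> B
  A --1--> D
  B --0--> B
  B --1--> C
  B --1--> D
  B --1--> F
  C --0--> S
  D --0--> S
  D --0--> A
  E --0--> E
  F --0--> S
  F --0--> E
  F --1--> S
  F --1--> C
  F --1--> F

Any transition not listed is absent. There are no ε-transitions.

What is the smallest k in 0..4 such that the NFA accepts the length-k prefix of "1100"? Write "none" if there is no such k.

Start in {S}.
Read '1': {S} → {S, A, C}.
Read '1': {S, A, C} → {S, A, C, D}.
None of the earlier sets intersect F, but {S, A, C, D} does.

2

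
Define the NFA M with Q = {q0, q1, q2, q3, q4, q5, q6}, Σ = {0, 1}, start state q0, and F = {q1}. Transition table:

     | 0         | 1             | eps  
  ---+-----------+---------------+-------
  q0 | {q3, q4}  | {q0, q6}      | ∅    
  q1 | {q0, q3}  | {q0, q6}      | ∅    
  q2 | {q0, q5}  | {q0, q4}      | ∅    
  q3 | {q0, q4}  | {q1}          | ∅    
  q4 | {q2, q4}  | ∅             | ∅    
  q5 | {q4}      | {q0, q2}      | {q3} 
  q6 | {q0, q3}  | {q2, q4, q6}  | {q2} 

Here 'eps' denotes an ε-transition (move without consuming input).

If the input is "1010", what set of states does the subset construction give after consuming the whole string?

Start in {q0}.
Read '1': {q0} → {q0, q2, q6}.
Read '0': {q0, q2, q6} → {q0, q3, q4, q5}.
Read '1': {q0, q3, q4, q5} → {q0, q1, q2, q6}.
Read '0': {q0, q1, q2, q6} → {q0, q3, q4, q5}.

{q0, q3, q4, q5}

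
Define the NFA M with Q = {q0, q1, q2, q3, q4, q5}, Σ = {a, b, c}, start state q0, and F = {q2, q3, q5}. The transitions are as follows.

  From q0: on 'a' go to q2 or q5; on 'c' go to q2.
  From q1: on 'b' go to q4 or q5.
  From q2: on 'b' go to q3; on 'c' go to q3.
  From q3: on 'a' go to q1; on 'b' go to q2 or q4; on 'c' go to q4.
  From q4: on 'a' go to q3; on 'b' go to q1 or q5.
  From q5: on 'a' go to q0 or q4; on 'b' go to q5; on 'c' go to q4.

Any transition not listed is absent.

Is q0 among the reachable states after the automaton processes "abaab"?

No

Start in {q0}.
Read 'a': {q0} → {q2, q5}.
Read 'b': {q2, q5} → {q3, q5}.
Read 'a': {q3, q5} → {q0, q1, q4}.
Read 'a': {q0, q1, q4} → {q2, q3, q5}.
Read 'b': {q2, q3, q5} → {q2, q3, q4, q5}.
State q0 is not in {q2, q3, q4, q5}.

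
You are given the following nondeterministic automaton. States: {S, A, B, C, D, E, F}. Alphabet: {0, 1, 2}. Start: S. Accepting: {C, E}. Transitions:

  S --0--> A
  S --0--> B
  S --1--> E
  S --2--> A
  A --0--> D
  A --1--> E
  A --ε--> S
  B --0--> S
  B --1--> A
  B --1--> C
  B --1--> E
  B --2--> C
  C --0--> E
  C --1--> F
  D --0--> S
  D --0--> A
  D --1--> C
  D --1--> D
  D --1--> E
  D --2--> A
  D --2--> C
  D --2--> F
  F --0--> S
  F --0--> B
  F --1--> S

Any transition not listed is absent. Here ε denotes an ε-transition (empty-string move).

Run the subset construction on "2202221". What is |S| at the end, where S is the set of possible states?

1

Start in {S}.
Read '2': {S} → {S, A}.
Read '2': {S, A} → {S, A}.
Read '0': {S, A} → {S, A, B, D}.
Read '2': {S, A, B, D} → {S, A, C, F}.
Read '2': {S, A, C, F} → {S, A}.
Read '2': {S, A} → {S, A}.
Read '1': {S, A} → {E}.
That set has 1 state.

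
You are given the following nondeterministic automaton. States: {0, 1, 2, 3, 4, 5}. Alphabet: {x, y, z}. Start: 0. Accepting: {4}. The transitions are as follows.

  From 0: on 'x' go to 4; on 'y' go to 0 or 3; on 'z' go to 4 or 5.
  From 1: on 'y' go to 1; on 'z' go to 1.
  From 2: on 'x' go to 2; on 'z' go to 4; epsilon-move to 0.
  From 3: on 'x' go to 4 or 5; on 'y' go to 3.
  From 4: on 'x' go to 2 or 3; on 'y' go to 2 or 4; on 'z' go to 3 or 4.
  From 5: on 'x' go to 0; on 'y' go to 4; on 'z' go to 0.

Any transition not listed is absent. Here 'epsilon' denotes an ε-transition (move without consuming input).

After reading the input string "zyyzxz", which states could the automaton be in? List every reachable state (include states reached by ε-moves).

{0, 3, 4, 5}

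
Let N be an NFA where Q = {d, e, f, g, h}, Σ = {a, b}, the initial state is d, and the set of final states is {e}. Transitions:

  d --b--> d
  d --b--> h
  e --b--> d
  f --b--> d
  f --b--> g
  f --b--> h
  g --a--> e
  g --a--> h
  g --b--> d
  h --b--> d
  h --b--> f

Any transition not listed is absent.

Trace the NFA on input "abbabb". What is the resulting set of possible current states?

Start in {d}.
Read 'a': d→∅; now ∅.
The set is empty and remains empty for the remaining 5 symbols.

∅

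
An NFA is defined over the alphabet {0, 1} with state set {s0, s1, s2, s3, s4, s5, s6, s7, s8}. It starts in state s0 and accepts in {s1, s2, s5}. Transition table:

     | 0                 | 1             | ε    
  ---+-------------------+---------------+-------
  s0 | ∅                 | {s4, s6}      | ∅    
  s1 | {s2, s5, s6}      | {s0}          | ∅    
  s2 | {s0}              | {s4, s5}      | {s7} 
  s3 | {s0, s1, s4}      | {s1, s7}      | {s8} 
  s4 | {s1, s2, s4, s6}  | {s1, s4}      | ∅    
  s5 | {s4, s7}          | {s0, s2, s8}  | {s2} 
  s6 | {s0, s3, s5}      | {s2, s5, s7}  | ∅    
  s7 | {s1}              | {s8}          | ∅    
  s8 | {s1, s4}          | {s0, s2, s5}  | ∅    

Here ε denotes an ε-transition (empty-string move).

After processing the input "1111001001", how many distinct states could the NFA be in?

8

Start in {s0}.
Read '1': s0→{s4, s6}; now {s4, s6}.
Read '1': s4→{s1, s4}, s6→{s2, s5, s7}; now {s1, s2, s4, s5, s7}.
Read '1': s1→{s0}, s2→{s4, s5}, s4→{s1, s4}, s5→{s0, s2, s8}, s7→{s8}; union {s0, s1, s2, s4, s5, s8}; ε-closure = {s0, s1, s2, s4, s5, s7, s8}.
Read '1': s0→{s4, s6}, s1→{s0}, s2→{s4, s5}, s4→{s1, s4}, s5→{s0, s2, s8}, s7→{s8}, s8→{s0, s2, s5}; union {s0, s1, s2, s4, s5, s6, s8}; ε-closure = {s0, s1, s2, s4, s5, s6, s7, s8}.
Read '0': s0→∅, s1→{s2, s5, s6}, s2→{s0}, s4→{s1, s2, s4, s6}, s5→{s4, s7}, s6→{s0, s3, s5}, s7→{s1}, s8→{s1, s4}; union {s0, s1, s2, s3, s4, s5, s6, s7}; ε-closure = {s0, s1, s2, s3, s4, s5, s6, s7, s8}.
Read '0': s0→∅, s1→{s2, s5, s6}, s2→{s0}, s3→{s0, s1, s4}, s4→{s1, s2, s4, s6}, s5→{s4, s7}, s6→{s0, s3, s5}, s7→{s1}, s8→{s1, s4}; union {s0, s1, s2, s3, s4, s5, s6, s7}; ε-closure = {s0, s1, s2, s3, s4, s5, s6, s7, s8}.
Read '1': s0→{s4, s6}, s1→{s0}, s2→{s4, s5}, s3→{s1, s7}, s4→{s1, s4}, s5→{s0, s2, s8}, s6→{s2, s5, s7}, s7→{s8}, s8→{s0, s2, s5}; now {s0, s1, s2, s4, s5, s6, s7, s8}.
Read '0': s0→∅, s1→{s2, s5, s6}, s2→{s0}, s4→{s1, s2, s4, s6}, s5→{s4, s7}, s6→{s0, s3, s5}, s7→{s1}, s8→{s1, s4}; union {s0, s1, s2, s3, s4, s5, s6, s7}; ε-closure = {s0, s1, s2, s3, s4, s5, s6, s7, s8}.
Read '0': s0→∅, s1→{s2, s5, s6}, s2→{s0}, s3→{s0, s1, s4}, s4→{s1, s2, s4, s6}, s5→{s4, s7}, s6→{s0, s3, s5}, s7→{s1}, s8→{s1, s4}; union {s0, s1, s2, s3, s4, s5, s6, s7}; ε-closure = {s0, s1, s2, s3, s4, s5, s6, s7, s8}.
Read '1': s0→{s4, s6}, s1→{s0}, s2→{s4, s5}, s3→{s1, s7}, s4→{s1, s4}, s5→{s0, s2, s8}, s6→{s2, s5, s7}, s7→{s8}, s8→{s0, s2, s5}; now {s0, s1, s2, s4, s5, s6, s7, s8}.
That set has 8 states.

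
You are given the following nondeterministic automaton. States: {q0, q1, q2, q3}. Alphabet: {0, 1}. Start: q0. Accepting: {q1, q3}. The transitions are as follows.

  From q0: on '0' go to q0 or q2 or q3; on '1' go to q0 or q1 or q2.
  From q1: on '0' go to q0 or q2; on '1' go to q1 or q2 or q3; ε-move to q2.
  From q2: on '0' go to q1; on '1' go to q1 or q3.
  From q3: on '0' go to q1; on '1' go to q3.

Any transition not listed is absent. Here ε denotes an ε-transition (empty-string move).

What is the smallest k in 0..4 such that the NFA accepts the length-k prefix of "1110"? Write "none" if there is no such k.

Start in {q0}.
Read '1': q0→{q0, q1, q2}; now {q0, q1, q2}.
None of the earlier sets intersect F, but {q0, q1, q2} does.

1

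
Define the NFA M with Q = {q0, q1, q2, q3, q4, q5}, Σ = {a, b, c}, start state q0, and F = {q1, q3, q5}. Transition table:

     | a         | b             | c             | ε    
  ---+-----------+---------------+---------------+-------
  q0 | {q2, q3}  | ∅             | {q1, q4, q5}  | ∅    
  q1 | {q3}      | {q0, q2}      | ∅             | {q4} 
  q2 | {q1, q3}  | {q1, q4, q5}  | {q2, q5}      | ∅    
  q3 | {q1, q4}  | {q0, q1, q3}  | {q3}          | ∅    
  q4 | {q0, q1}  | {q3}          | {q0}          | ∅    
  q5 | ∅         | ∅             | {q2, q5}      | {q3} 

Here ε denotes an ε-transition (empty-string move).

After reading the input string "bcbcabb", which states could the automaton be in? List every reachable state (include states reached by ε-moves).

Start in {q0}.
Read 'b': q0→∅; now ∅.
The set is empty and remains empty for the remaining 6 symbols.

∅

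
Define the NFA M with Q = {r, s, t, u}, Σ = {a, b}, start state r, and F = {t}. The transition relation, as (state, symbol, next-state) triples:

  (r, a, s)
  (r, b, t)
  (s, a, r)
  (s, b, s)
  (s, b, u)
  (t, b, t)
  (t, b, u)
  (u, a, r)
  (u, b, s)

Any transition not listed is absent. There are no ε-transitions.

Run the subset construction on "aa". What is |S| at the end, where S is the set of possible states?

Start in {r}.
Read 'a': {r} → {s}.
Read 'a': {s} → {r}.
That set has 1 state.

1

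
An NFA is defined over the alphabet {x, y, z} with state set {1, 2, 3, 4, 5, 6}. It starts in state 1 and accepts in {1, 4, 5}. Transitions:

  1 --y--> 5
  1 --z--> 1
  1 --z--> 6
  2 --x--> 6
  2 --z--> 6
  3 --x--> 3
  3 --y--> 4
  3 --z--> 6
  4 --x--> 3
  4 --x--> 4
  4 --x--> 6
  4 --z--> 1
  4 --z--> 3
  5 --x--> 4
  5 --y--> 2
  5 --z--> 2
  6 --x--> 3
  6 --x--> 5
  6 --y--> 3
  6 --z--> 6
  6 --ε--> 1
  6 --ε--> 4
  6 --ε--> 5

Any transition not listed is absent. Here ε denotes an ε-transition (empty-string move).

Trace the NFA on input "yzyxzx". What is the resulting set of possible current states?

Start in {1}.
Read 'y': 1→{5}; now {5}.
Read 'z': 5→{2}; now {2}.
Read 'y': 2→∅; now ∅.
The set is empty and remains empty for the remaining 3 symbols.

∅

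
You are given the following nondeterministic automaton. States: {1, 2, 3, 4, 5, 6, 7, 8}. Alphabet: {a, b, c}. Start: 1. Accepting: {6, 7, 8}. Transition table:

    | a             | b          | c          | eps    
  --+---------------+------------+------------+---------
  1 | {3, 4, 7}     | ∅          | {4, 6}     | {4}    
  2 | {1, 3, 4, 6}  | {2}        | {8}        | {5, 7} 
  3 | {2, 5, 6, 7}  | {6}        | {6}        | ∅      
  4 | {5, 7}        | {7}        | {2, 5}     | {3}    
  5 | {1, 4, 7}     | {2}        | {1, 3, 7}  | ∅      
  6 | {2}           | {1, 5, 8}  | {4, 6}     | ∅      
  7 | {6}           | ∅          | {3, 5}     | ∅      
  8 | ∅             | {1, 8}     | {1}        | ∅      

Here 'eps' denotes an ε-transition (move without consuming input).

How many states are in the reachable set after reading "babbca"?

7

Start: ε-closure({1}) = {1, 3, 4}.
Read 'b': 1→∅, 3→{6}, 4→{7}; now {6, 7}.
Read 'a': 6→{2}, 7→{6}; union {2, 6}; ε-closure = {2, 5, 6, 7}.
Read 'b': 2→{2}, 5→{2}, 6→{1, 5, 8}, 7→∅; union {1, 2, 5, 8}; ε-closure = {1, 2, 3, 4, 5, 7, 8}.
Read 'b': 1→∅, 2→{2}, 3→{6}, 4→{7}, 5→{2}, 7→∅, 8→{1, 8}; union {1, 2, 6, 7, 8}; ε-closure = {1, 2, 3, 4, 5, 6, 7, 8}.
Read 'c': 1→{4, 6}, 2→{8}, 3→{6}, 4→{2, 5}, 5→{1, 3, 7}, 6→{4, 6}, 7→{3, 5}, 8→{1}; now {1, 2, 3, 4, 5, 6, 7, 8}.
Read 'a': 1→{3, 4, 7}, 2→{1, 3, 4, 6}, 3→{2, 5, 6, 7}, 4→{5, 7}, 5→{1, 4, 7}, 6→{2}, 7→{6}, 8→∅; now {1, 2, 3, 4, 5, 6, 7}.
That set has 7 states.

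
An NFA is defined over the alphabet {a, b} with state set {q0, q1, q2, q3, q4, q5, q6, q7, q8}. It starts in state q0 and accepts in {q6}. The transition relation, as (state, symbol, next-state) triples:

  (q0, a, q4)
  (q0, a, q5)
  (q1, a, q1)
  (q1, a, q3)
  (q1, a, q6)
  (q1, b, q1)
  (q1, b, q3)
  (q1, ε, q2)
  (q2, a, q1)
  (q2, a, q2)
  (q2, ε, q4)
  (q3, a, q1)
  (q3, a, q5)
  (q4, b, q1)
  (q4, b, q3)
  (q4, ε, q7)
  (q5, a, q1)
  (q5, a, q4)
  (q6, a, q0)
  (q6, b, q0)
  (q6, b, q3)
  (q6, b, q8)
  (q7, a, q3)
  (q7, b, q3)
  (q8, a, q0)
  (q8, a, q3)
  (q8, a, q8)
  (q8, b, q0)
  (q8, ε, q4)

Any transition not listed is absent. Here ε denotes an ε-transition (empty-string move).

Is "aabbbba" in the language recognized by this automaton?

Yes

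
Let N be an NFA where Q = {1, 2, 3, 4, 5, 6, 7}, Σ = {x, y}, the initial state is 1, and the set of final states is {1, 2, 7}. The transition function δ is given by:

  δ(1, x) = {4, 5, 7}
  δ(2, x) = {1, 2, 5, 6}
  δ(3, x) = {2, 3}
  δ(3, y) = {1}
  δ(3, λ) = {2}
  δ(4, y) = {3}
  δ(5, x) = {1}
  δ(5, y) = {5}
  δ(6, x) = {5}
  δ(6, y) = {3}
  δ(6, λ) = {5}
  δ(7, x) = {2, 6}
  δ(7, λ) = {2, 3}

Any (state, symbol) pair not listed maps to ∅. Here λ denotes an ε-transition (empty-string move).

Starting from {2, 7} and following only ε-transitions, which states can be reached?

{2, 3, 7}

Begin with {2, 7}.
ε-move 7 → 3; add 3.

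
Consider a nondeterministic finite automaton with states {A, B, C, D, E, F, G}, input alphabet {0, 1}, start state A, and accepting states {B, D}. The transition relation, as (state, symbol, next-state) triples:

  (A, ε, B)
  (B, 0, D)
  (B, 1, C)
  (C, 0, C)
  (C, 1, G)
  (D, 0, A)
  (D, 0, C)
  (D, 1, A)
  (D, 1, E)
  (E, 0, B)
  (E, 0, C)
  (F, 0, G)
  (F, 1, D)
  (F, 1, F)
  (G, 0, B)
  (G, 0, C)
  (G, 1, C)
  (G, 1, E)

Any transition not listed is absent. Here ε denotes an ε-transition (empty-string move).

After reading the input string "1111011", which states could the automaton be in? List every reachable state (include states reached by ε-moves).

{C, E, G}

Start: ε-closure({A}) = {A, B}.
Read '1': {A, B} → {C}.
Read '1': {C} → {G}.
Read '1': {G} → {C, E}.
Read '1': {C, E} → {G}.
Read '0': {G} → {B, C}.
Read '1': {B, C} → {C, G}.
Read '1': {C, G} → {C, E, G}.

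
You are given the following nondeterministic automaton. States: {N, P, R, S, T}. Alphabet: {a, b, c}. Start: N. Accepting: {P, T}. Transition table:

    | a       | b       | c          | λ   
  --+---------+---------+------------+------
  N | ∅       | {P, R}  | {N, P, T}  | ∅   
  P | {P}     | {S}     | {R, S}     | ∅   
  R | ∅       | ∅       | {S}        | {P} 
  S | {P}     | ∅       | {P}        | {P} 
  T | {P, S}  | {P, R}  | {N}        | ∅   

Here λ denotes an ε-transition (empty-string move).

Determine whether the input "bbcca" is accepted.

Yes

Start in {N}.
Read 'b': N→{P, R}; now {P, R}.
Read 'b': P→{S}, R→∅; union {S}; ε-closure = {P, S}.
Read 'c': P→{R, S}, S→{P}; now {P, R, S}.
Read 'c': P→{R, S}, R→{S}, S→{P}; now {P, R, S}.
Read 'a': P→{P}, R→∅, S→{P}; now {P}.
The final set {P} contains the accepting state P.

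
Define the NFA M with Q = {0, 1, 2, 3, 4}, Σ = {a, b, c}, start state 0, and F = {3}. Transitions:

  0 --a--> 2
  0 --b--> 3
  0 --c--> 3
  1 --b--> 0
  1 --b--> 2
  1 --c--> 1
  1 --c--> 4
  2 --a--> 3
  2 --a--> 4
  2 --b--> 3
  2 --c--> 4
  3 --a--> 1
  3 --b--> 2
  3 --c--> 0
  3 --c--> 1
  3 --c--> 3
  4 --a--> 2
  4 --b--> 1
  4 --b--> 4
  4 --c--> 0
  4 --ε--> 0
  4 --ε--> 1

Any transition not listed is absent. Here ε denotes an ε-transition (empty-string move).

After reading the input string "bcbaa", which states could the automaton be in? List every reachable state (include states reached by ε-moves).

{0, 1, 2, 3, 4}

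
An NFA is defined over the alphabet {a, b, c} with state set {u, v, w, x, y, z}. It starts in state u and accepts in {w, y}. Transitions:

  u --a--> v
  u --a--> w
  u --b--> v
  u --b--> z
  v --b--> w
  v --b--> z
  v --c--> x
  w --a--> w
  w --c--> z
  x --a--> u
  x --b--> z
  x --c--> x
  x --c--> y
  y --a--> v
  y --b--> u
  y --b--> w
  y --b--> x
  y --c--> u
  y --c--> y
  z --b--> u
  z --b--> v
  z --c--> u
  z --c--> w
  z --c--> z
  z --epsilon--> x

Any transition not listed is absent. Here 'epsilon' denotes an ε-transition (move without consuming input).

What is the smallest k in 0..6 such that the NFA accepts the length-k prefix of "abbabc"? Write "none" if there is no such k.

1

Start in {u}.
Read 'a': u→{v, w}; now {v, w}.
None of the earlier sets intersect F, but {v, w} does.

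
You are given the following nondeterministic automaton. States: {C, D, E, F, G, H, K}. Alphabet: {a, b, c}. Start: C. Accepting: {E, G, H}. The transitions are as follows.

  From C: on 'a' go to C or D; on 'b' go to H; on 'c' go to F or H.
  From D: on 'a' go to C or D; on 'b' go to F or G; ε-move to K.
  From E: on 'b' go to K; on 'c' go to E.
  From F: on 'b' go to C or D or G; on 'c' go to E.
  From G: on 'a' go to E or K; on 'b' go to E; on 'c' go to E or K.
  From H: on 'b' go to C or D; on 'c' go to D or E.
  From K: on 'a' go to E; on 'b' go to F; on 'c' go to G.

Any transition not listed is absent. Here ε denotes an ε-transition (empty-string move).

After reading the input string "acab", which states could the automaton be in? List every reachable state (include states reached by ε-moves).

Start in {C}.
Read 'a': C→{C, D}; union {C, D}; ε-closure = {C, D, K}.
Read 'c': C→{F, H}, D→∅, K→{G}; now {F, G, H}.
Read 'a': F→∅, G→{E, K}, H→∅; now {E, K}.
Read 'b': E→{K}, K→{F}; now {F, K}.

{F, K}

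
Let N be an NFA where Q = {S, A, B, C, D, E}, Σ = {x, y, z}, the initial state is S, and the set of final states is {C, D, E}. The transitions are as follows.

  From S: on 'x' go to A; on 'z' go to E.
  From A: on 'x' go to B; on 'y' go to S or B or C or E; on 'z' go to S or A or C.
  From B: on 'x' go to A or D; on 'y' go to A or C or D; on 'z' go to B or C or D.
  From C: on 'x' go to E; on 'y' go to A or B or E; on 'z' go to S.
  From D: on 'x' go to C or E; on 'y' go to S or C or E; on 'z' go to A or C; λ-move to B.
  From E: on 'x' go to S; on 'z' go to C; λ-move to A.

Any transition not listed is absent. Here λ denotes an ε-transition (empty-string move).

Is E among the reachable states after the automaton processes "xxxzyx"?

Yes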